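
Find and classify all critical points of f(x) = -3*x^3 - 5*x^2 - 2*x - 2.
f'(x) = -9*x^2 - 10*x - 2

Solve f'(x) = 0:
  9*x^2 + 10*x + 2 = 0 has no rational roots; quadratic formula: x = (-10 ± √28)/18.
  ⇒ x = -5/9 - sqrt(7)/9 ≈ -0.8495, -5/9 + sqrt(7)/9 ≈ -0.2616

f''(x) = -18*x - 10
Second-derivative test at each critical point:
  f''(-0.8495) = 5.2915 > 0 → local minimum
  f''(-0.2616) = -5.2915 < 0 → local maximum

Critical points: x = -5/9 - sqrt(7)/9 ≈ -0.8495 (local minimum); x = -5/9 + sqrt(7)/9 ≈ -0.2616 (local maximum)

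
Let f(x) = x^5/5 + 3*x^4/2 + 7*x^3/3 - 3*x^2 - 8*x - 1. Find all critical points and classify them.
f'(x) = x^4 + 6*x^3 + 7*x^2 - 6*x - 8

Solve f'(x) = 0:
  Factor: x^4 + 6*x^3 + 7*x^2 - 6*x - 8 = (x - 1)*(x + 1)*(x + 2)*(x + 4) = 0.
  ⇒ x = -4, -2, -1, 1

f''(x) = 4*x^3 + 18*x^2 + 14*x - 6
Second-derivative test at each critical point:
  f''(-4) = -30 < 0 → local maximum
  f''(-2) = 6 > 0 → local minimum
  f''(-1) = -6 < 0 → local maximum
  f''(1) = 30 > 0 → local minimum

Critical points: x = -4 (local maximum); x = -2 (local minimum); x = -1 (local maximum); x = 1 (local minimum)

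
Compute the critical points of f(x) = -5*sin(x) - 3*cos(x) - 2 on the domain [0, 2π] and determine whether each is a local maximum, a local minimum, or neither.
f'(x) = 3*sin(x) - 5*cos(x)

Solve f'(x) = 0 on [0, 2π]:
  f'(x) = 0 ⇔ -5*cos(x) = -3*sin(x) ⇔ tan(x) = 5/3, i.e. x = arctan(5/3) + nπ; keep the solutions lying in [0, 2π].
  ⇒ x = atan(5/3) ≈ 1.0304, atan(5/3) + pi ≈ 4.1720

f''(x) = 5*sin(x) + 3*cos(x)
Second-derivative test at each critical point:
  f''(1.0304) = 5.8310 > 0 → local minimum
  f''(4.1720) = -5.8310 < 0 → local maximum

Critical points: x = atan(5/3) ≈ 1.0304 (local minimum); x = atan(5/3) + pi ≈ 4.1720 (local maximum)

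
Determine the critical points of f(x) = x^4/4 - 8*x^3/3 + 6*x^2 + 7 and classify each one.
f'(x) = x*(x^2 - 8*x + 12)

Solve f'(x) = 0:
  Factor: x^3 - 8*x^2 + 12*x = x*(x - 6)*(x - 2) = 0.
  ⇒ x = 0, 2, 6

f''(x) = 3*x^2 - 16*x + 12
Second-derivative test at each critical point:
  f''(0) = 12 > 0 → local minimum
  f''(2) = -8 < 0 → local maximum
  f''(6) = 24 > 0 → local minimum

Critical points: x = 0 (local minimum); x = 2 (local maximum); x = 6 (local minimum)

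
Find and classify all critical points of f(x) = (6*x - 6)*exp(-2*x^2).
f'(x) = 6*(-4*x*(x - 1) + 1)*exp(-2*x^2)

Solve f'(x) = 0:
  f'(x) = (-24*x^2 + 24*x + 6)·exp(-2*x^2) and exp(-2*x^2) > 0 for every x, so f'(x) = 0 ⇔ -24*x^2 + 24*x + 6 = 0.
  Factor: -24*x^2 + 24*x + 6 = -6*(4*x^2 - 4*x - 1); 4*x^2 - 4*x - 1 = 0 has no rational roots; quadratic formula: x = (4 ± √32)/8.
  ⇒ x = 1/2 - sqrt(2)/2 ≈ -0.2071, 1/2 + sqrt(2)/2 ≈ 1.2071

f''(x) = 24*(4*x^2*(x - 1) - 3*x + 1)*exp(-2*x^2)
Second-derivative test at each critical point:
  f''(-0.2071) = 31.1508 > 0 → local minimum
  f''(1.2071) = -1.8412 < 0 → local maximum

Critical points: x = 1/2 - sqrt(2)/2 ≈ -0.2071 (local minimum); x = 1/2 + sqrt(2)/2 ≈ 1.2071 (local maximum)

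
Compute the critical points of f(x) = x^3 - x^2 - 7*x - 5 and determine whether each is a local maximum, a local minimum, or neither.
f'(x) = 3*x^2 - 2*x - 7

Solve f'(x) = 0:
  3*x^2 - 2*x - 7 = 0 has no rational roots; quadratic formula: x = (2 ± √88)/6.
  ⇒ x = 1/3 - sqrt(22)/3 ≈ -1.2301, 1/3 + sqrt(22)/3 ≈ 1.8968

f''(x) = 6*x - 2
Second-derivative test at each critical point:
  f''(-1.2301) = -9.3808 < 0 → local maximum
  f''(1.8968) = 9.3808 > 0 → local minimum

Critical points: x = 1/3 - sqrt(22)/3 ≈ -1.2301 (local maximum); x = 1/3 + sqrt(22)/3 ≈ 1.8968 (local minimum)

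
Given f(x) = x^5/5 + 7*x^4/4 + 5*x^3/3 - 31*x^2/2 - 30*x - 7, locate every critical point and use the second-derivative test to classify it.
f'(x) = x^4 + 7*x^3 + 5*x^2 - 31*x - 30

Solve f'(x) = 0:
  Factor: x^4 + 7*x^3 + 5*x^2 - 31*x - 30 = (x - 2)*(x + 1)*(x + 3)*(x + 5) = 0.
  ⇒ x = -5, -3, -1, 2

f''(x) = 4*x^3 + 21*x^2 + 10*x - 31
Second-derivative test at each critical point:
  f''(-5) = -56 < 0 → local maximum
  f''(-3) = 20 > 0 → local minimum
  f''(-1) = -24 < 0 → local maximum
  f''(2) = 105 > 0 → local minimum

Critical points: x = -5 (local maximum); x = -3 (local minimum); x = -1 (local maximum); x = 2 (local minimum)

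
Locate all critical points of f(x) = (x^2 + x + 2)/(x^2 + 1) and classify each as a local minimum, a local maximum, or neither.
f'(x) = (-x^2 - 2*x + 1)/(x^4 + 2*x^2 + 1)

Solve f'(x) = 0:
  f'(x) = -(x^2 + 2*x - 1)/(x^2 + 1)^2; the denominator is positive wherever f is defined, so f'(x) = 0 ⇔ -x^2 - 2*x + 1 = 0.
  x^2 + 2*x - 1 = 0 has no rational roots; quadratic formula: x = (-2 ± √8)/2.
  ⇒ x = -sqrt(2) - 1 ≈ -2.4142, -1 + sqrt(2) ≈ 0.4142

f''(x) = 2*(x^3 + 3*x^2 - 3*x - 1)/(x^6 + 3*x^4 + 3*x^2 + 1)
Second-derivative test at each critical point:
  f''(-2.4142) = 0.0607 > 0 → local minimum
  f''(0.4142) = -2.0607 < 0 → local maximum

Critical points: x = -sqrt(2) - 1 ≈ -2.4142 (local minimum); x = -1 + sqrt(2) ≈ 0.4142 (local maximum)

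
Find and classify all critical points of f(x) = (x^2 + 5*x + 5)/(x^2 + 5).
f'(x) = 5*(5 - x^2)/(x^4 + 10*x^2 + 25)

Solve f'(x) = 0:
  f'(x) = -5*(x^2 - 5)/(x^2 + 5)^2; the denominator is positive wherever f is defined, so f'(x) = 0 ⇔ 25 - 5*x^2 = 0.
  Factor: 25 - 5*x^2 = -5*(x^2 - 5); x^2 - 5 = 0 has no rational roots; quadratic formula: x = (0 ± √20)/2.
  ⇒ x = -sqrt(5) ≈ -2.2361, sqrt(5) ≈ 2.2361

f''(x) = 10*x*(x^2 - 15)/(x^6 + 15*x^4 + 75*x^2 + 125)
Second-derivative test at each critical point:
  f''(-2.2361) = 0.2236 > 0 → local minimum
  f''(2.2361) = -0.2236 < 0 → local maximum

Critical points: x = -sqrt(5) ≈ -2.2361 (local minimum); x = sqrt(5) ≈ 2.2361 (local maximum)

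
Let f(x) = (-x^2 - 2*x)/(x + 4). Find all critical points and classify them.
f'(x) = (-x^2 - 8*x - 8)/(x^2 + 8*x + 16)

Solve f'(x) = 0:
  f'(x) = -(x^2 + 8*x + 8)/(x + 4)^2; the denominator is positive wherever f is defined, so f'(x) = 0 ⇔ -x^2 - 8*x - 8 = 0.
  x^2 + 8*x + 8 = 0 has no rational roots; quadratic formula: x = (-8 ± √32)/2.
  ⇒ x = -4 - 2*sqrt(2) ≈ -6.8284, -4 + 2*sqrt(2) ≈ -1.1716

f''(x) = -16/(x^3 + 12*x^2 + 48*x + 64)
Second-derivative test at each critical point:
  f''(-6.8284) = 0.7071 > 0 → local minimum
  f''(-1.1716) = -0.7071 < 0 → local maximum

Critical points: x = -4 - 2*sqrt(2) ≈ -6.8284 (local minimum); x = -4 + 2*sqrt(2) ≈ -1.1716 (local maximum)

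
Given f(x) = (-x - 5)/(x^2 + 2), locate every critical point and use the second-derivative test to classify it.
f'(x) = (-x^2 + 2*x*(x + 5) - 2)/(x^2 + 2)^2

Solve f'(x) = 0:
  f'(x) = (x^2 + 10*x - 2)/(x^2 + 2)^2; the denominator is positive wherever f is defined, so f'(x) = 0 ⇔ x^2 + 10*x - 2 = 0.
  x^2 + 10*x - 2 = 0 has no rational roots; quadratic formula: x = (-10 ± √108)/2.
  ⇒ x = -3*sqrt(3) - 5 ≈ -10.1962, -5 + 3*sqrt(3) ≈ 0.1962

f''(x) = 2*(-4*x^2*(x + 5) + (3*x + 5)*(x^2 + 2))/(x^2 + 2)^3
Second-derivative test at each critical point:
  f''(-10.1962) = -0.0009 < 0 → local maximum
  f''(0.1962) = 2.5009 > 0 → local minimum

Critical points: x = -3*sqrt(3) - 5 ≈ -10.1962 (local maximum); x = -5 + 3*sqrt(3) ≈ 0.1962 (local minimum)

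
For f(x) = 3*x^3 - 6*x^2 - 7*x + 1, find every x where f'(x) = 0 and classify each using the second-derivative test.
f'(x) = 9*x^2 - 12*x - 7

Solve f'(x) = 0:
  9*x^2 - 12*x - 7 = 0 has no rational roots; quadratic formula: x = (12 ± √396)/18.
  ⇒ x = 2/3 - sqrt(11)/3 ≈ -0.4389, 2/3 + sqrt(11)/3 ≈ 1.7722

f''(x) = 18*x - 12
Second-derivative test at each critical point:
  f''(-0.4389) = -19.8997 < 0 → local maximum
  f''(1.7722) = 19.8997 > 0 → local minimum

Critical points: x = 2/3 - sqrt(11)/3 ≈ -0.4389 (local maximum); x = 2/3 + sqrt(11)/3 ≈ 1.7722 (local minimum)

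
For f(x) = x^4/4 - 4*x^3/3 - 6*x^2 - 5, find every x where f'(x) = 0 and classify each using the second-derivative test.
f'(x) = x*(x^2 - 4*x - 12)

Solve f'(x) = 0:
  Factor: x^3 - 4*x^2 - 12*x = x*(x - 6)*(x + 2) = 0.
  ⇒ x = -2, 0, 6

f''(x) = 3*x^2 - 8*x - 12
Second-derivative test at each critical point:
  f''(-2) = 16 > 0 → local minimum
  f''(0) = -12 < 0 → local maximum
  f''(6) = 48 > 0 → local minimum

Critical points: x = -2 (local minimum); x = 0 (local maximum); x = 6 (local minimum)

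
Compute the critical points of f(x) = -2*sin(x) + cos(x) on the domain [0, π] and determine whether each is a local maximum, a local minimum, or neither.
f'(x) = -sin(x) - 2*cos(x)

Solve f'(x) = 0 on [0, π]:
  f'(x) = 0 ⇔ -2*cos(x) = sin(x) ⇔ tan(x) = -2, i.e. x = arctan(-2) + nπ; keep the solutions lying in [0, π].
  ⇒ x = pi - atan(2) ≈ 2.0344

f''(x) = 2*sin(x) - cos(x)
Second-derivative test at each critical point:
  f''(2.0344) = 2.2361 > 0 → local minimum

Critical points: x = pi - atan(2) ≈ 2.0344 (local minimum)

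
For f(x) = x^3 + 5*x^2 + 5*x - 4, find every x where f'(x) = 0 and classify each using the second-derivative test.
f'(x) = 3*x^2 + 10*x + 5

Solve f'(x) = 0:
  3*x^2 + 10*x + 5 = 0 has no rational roots; quadratic formula: x = (-10 ± √40)/6.
  ⇒ x = -5/3 - sqrt(10)/3 ≈ -2.7208, -5/3 + sqrt(10)/3 ≈ -0.6126

f''(x) = 6*x + 10
Second-derivative test at each critical point:
  f''(-2.7208) = -6.3246 < 0 → local maximum
  f''(-0.6126) = 6.3246 > 0 → local minimum

Critical points: x = -5/3 - sqrt(10)/3 ≈ -2.7208 (local maximum); x = -5/3 + sqrt(10)/3 ≈ -0.6126 (local minimum)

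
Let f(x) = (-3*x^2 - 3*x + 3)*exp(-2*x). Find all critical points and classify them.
f'(x) = 3*(2*x^2 - 3)*exp(-2*x)

Solve f'(x) = 0:
  f'(x) = (6*x^2 - 9)·exp(-2*x) and exp(-2*x) > 0 for every x, so f'(x) = 0 ⇔ 6*x^2 - 9 = 0.
  Factor: 6*x^2 - 9 = 3*(2*x^2 - 3); 2*x^2 - 3 = 0 has no rational roots; quadratic formula: x = (0 ± √24)/4.
  ⇒ x = -sqrt(6)/2 ≈ -1.2247, sqrt(6)/2 ≈ 1.2247

f''(x) = 6*(-2*x^2 + 2*x + 3)*exp(-2*x)
Second-derivative test at each critical point:
  f''(-1.2247) = -170.2263 < 0 → local maximum
  f''(1.2247) = 1.2689 > 0 → local minimum

Critical points: x = -sqrt(6)/2 ≈ -1.2247 (local maximum); x = sqrt(6)/2 ≈ 1.2247 (local minimum)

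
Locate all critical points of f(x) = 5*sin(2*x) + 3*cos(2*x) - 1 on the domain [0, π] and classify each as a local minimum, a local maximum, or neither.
f'(x) = -6*sin(2*x) + 10*cos(2*x)

Solve f'(x) = 0 on [0, π]:
  f'(x) = 0 ⇔ 5*cos(2*x) = 3*sin(2*x) ⇔ tan(2*x) = 5/3, i.e. 2*x = arctan(5/3) + nπ; keep the solutions lying in [0, π].
  ⇒ x = atan(5/3)/2 ≈ 0.5152, atan(5/3)/2 + pi/2 ≈ 2.0860

f''(x) = -20*sin(2*x) - 12*cos(2*x)
Second-derivative test at each critical point:
  f''(0.5152) = -23.3238 < 0 → local maximum
  f''(2.0860) = 23.3238 > 0 → local minimum

Critical points: x = atan(5/3)/2 ≈ 0.5152 (local maximum); x = atan(5/3)/2 + pi/2 ≈ 2.0860 (local minimum)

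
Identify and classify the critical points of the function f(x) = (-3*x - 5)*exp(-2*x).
f'(x) = (6*x + 7)*exp(-2*x)

Solve f'(x) = 0:
  f'(x) = (6*x + 7)·exp(-2*x) and exp(-2*x) > 0 for every x, so f'(x) = 0 ⇔ 6*x + 7 = 0.
  6*x + 7 = 0.
  ⇒ x = -7/6

f''(x) = 4*(-3*x - 2)*exp(-2*x)
Second-derivative test at each critical point:
  f''(-7/6) = 61.8736 > 0 → local minimum

Critical points: x = -7/6 (local minimum)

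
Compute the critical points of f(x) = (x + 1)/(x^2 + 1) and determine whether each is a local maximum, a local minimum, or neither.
f'(x) = (x^2 - 2*x*(x + 1) + 1)/(x^2 + 1)^2

Solve f'(x) = 0:
  f'(x) = -(x^2 + 2*x - 1)/(x^2 + 1)^2; the denominator is positive wherever f is defined, so f'(x) = 0 ⇔ -x^2 - 2*x + 1 = 0.
  x^2 + 2*x - 1 = 0 has no rational roots; quadratic formula: x = (-2 ± √8)/2.
  ⇒ x = -sqrt(2) - 1 ≈ -2.4142, -1 + sqrt(2) ≈ 0.4142

f''(x) = 2*(4*x^2*(x + 1) - (3*x + 1)*(x^2 + 1))/(x^2 + 1)^3
Second-derivative test at each critical point:
  f''(-2.4142) = 0.0607 > 0 → local minimum
  f''(0.4142) = -2.0607 < 0 → local maximum

Critical points: x = -sqrt(2) - 1 ≈ -2.4142 (local minimum); x = -1 + sqrt(2) ≈ 0.4142 (local maximum)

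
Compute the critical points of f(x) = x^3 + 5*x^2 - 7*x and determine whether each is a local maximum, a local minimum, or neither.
f'(x) = 3*x^2 + 10*x - 7

Solve f'(x) = 0:
  3*x^2 + 10*x - 7 = 0 has no rational roots; quadratic formula: x = (-10 ± √184)/6.
  ⇒ x = -sqrt(46)/3 - 5/3 ≈ -3.9274, -5/3 + sqrt(46)/3 ≈ 0.5941

f''(x) = 6*x + 10
Second-derivative test at each critical point:
  f''(-3.9274) = -13.5647 < 0 → local maximum
  f''(0.5941) = 13.5647 > 0 → local minimum

Critical points: x = -sqrt(46)/3 - 5/3 ≈ -3.9274 (local maximum); x = -5/3 + sqrt(46)/3 ≈ 0.5941 (local minimum)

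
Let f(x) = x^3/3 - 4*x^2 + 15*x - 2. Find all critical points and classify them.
f'(x) = x^2 - 8*x + 15

Solve f'(x) = 0:
  Factor: x^2 - 8*x + 15 = (x - 5)*(x - 3) = 0.
  ⇒ x = 3, 5

f''(x) = 2*x - 8
Second-derivative test at each critical point:
  f''(3) = -2 < 0 → local maximum
  f''(5) = 2 > 0 → local minimum

Critical points: x = 3 (local maximum); x = 5 (local minimum)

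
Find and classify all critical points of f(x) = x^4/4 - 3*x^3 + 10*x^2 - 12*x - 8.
f'(x) = x^3 - 9*x^2 + 20*x - 12

Solve f'(x) = 0:
  Factor: x^3 - 9*x^2 + 20*x - 12 = (x - 6)*(x - 2)*(x - 1) = 0.
  ⇒ x = 1, 2, 6

f''(x) = 3*x^2 - 18*x + 20
Second-derivative test at each critical point:
  f''(1) = 5 > 0 → local minimum
  f''(2) = -4 < 0 → local maximum
  f''(6) = 20 > 0 → local minimum

Critical points: x = 1 (local minimum); x = 2 (local maximum); x = 6 (local minimum)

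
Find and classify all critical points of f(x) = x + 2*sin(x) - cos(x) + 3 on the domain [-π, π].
f'(x) = sin(x) + 2*cos(x) + 1

Solve f'(x) = 0 on [-π, π]:
  f'(x) = 0 ⇔ sin(x) + 2*cos(x) = -1. Write the left side as R·cos(x + φ) with R = √(2² + (-1)²) = sqrt(5), cos φ = 2*sqrt(5)/5, sin φ = -sqrt(5)/5; then cos(x + φ) = -sqrt(5)/5. Solve for x and keep the solutions lying in [-π, π].
  ⇒ x = -pi/2 ≈ -1.5708, pi - atan(3/4) ≈ 2.4981

f''(x) = -2*sin(x) + cos(x)
Second-derivative test at each critical point:
  f''(-1.5708) = 2 > 0 → local minimum
  f''(2.4981) = -2 < 0 → local maximum

Critical points: x = -pi/2 ≈ -1.5708 (local minimum); x = pi - atan(3/4) ≈ 2.4981 (local maximum)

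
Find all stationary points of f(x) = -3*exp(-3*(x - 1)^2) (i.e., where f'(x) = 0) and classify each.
f'(x) = 18*(x - 1)*exp(-3*(x - 1)^2)

Solve f'(x) = 0:
  f'(x) = (18*x - 18)·exp(-3*(x - 1)^2) and exp(-3*(x - 1)^2) > 0 for every x, so f'(x) = 0 ⇔ 18*x - 18 = 0.
  Factor: 18*x - 18 = 18*(x - 1) = 0.
  ⇒ x = 1

f''(x) = 18*(1 - 6*(x - 1)^2)*exp(-3*(x - 1)^2)
Second-derivative test at each critical point:
  f''(1) = 18 > 0 → local minimum

Critical points: x = 1 (local minimum)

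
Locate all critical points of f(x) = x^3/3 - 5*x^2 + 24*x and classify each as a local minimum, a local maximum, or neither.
f'(x) = x^2 - 10*x + 24

Solve f'(x) = 0:
  Factor: x^2 - 10*x + 24 = (x - 6)*(x - 4) = 0.
  ⇒ x = 4, 6

f''(x) = 2*x - 10
Second-derivative test at each critical point:
  f''(4) = -2 < 0 → local maximum
  f''(6) = 2 > 0 → local minimum

Critical points: x = 4 (local maximum); x = 6 (local minimum)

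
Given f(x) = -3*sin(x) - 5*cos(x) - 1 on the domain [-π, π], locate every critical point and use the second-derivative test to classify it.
f'(x) = 5*sin(x) - 3*cos(x)

Solve f'(x) = 0 on [-π, π]:
  f'(x) = 0 ⇔ -3*cos(x) = -5*sin(x) ⇔ tan(x) = 3/5, i.e. x = arctan(3/5) + nπ; keep the solutions lying in [-π, π].
  ⇒ x = -pi + atan(3/5) ≈ -2.6012, atan(3/5) ≈ 0.5404

f''(x) = 3*sin(x) + 5*cos(x)
Second-derivative test at each critical point:
  f''(-2.6012) = -5.8310 < 0 → local maximum
  f''(0.5404) = 5.8310 > 0 → local minimum

Critical points: x = -pi + atan(3/5) ≈ -2.6012 (local maximum); x = atan(3/5) ≈ 0.5404 (local minimum)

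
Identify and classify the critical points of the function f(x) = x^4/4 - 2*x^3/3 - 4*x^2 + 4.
f'(x) = x*(x^2 - 2*x - 8)

Solve f'(x) = 0:
  Factor: x^3 - 2*x^2 - 8*x = x*(x - 4)*(x + 2) = 0.
  ⇒ x = -2, 0, 4

f''(x) = 3*x^2 - 4*x - 8
Second-derivative test at each critical point:
  f''(-2) = 12 > 0 → local minimum
  f''(0) = -8 < 0 → local maximum
  f''(4) = 24 > 0 → local minimum

Critical points: x = -2 (local minimum); x = 0 (local maximum); x = 4 (local minimum)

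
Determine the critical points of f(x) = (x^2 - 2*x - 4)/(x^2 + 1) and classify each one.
f'(x) = 2*(x^2 + 5*x - 1)/(x^4 + 2*x^2 + 1)

Solve f'(x) = 0:
  f'(x) = 2*(x^2 + 5*x - 1)/(x^2 + 1)^2; the denominator is positive wherever f is defined, so f'(x) = 0 ⇔ 2*x^2 + 10*x - 2 = 0.
  Factor: 2*x^2 + 10*x - 2 = 2*(x^2 + 5*x - 1); x^2 + 5*x - 1 = 0 has no rational roots; quadratic formula: x = (-5 ± √29)/2.
  ⇒ x = -sqrt(29)/2 - 5/2 ≈ -5.1926, -5/2 + sqrt(29)/2 ≈ 0.1926

f''(x) = 2*(-2*x^3 - 15*x^2 + 6*x + 5)/(x^6 + 3*x^4 + 3*x^2 + 1)
Second-derivative test at each critical point:
  f''(-5.1926) = -0.0138 < 0 → local maximum
  f''(0.1926) = 10.0138 > 0 → local minimum

Critical points: x = -sqrt(29)/2 - 5/2 ≈ -5.1926 (local maximum); x = -5/2 + sqrt(29)/2 ≈ 0.1926 (local minimum)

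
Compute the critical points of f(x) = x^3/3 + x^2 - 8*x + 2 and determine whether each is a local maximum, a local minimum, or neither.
f'(x) = x^2 + 2*x - 8

Solve f'(x) = 0:
  Factor: x^2 + 2*x - 8 = (x - 2)*(x + 4) = 0.
  ⇒ x = -4, 2

f''(x) = 2*x + 2
Second-derivative test at each critical point:
  f''(-4) = -6 < 0 → local maximum
  f''(2) = 6 > 0 → local minimum

Critical points: x = -4 (local maximum); x = 2 (local minimum)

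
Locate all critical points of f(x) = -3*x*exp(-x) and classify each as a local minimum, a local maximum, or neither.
f'(x) = 3*(x - 1)*exp(-x)

Solve f'(x) = 0:
  f'(x) = (3*x - 3)·exp(-x) and exp(-x) > 0 for every x, so f'(x) = 0 ⇔ 3*x - 3 = 0.
  Factor: 3*x - 3 = 3*(x - 1) = 0.
  ⇒ x = 1

f''(x) = 3*(2 - x)*exp(-x)
Second-derivative test at each critical point:
  f''(1) = 1.1036 > 0 → local minimum

Critical points: x = 1 (local minimum)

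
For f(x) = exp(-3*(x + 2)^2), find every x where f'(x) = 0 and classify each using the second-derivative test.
f'(x) = 6*(-x - 2)*exp(-3*(x + 2)^2)

Solve f'(x) = 0:
  f'(x) = (-6*x - 12)·exp(-3*(x + 2)^2) and exp(-3*(x + 2)^2) > 0 for every x, so f'(x) = 0 ⇔ -6*x - 12 = 0.
  Factor: -6*x - 12 = -6*(x + 2) = 0.
  ⇒ x = -2

f''(x) = 6*(6*(x + 2)^2 - 1)*exp(-3*(x + 2)^2)
Second-derivative test at each critical point:
  f''(-2) = -6 < 0 → local maximum

Critical points: x = -2 (local maximum)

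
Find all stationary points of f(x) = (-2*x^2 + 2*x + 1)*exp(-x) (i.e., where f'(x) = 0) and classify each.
f'(x) = (2*x^2 - 6*x + 1)*exp(-x)

Solve f'(x) = 0:
  f'(x) = (2*x^2 - 6*x + 1)·exp(-x) and exp(-x) > 0 for every x, so f'(x) = 0 ⇔ 2*x^2 - 6*x + 1 = 0.
  2*x^2 - 6*x + 1 = 0 has no rational roots; quadratic formula: x = (6 ± √28)/4.
  ⇒ x = 3/2 - sqrt(7)/2 ≈ 0.1771, sqrt(7)/2 + 3/2 ≈ 2.8229

f''(x) = (-2*x^2 + 10*x - 7)*exp(-x)
Second-derivative test at each critical point:
  f''(0.1771) = -4.4326 < 0 → local maximum
  f''(2.8229) = 0.3145 > 0 → local minimum

Critical points: x = 3/2 - sqrt(7)/2 ≈ 0.1771 (local maximum); x = sqrt(7)/2 + 3/2 ≈ 2.8229 (local minimum)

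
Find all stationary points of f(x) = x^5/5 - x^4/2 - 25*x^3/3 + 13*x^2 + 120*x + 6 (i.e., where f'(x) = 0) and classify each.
f'(x) = x^4 - 2*x^3 - 25*x^2 + 26*x + 120

Solve f'(x) = 0:
  Factor: x^4 - 2*x^3 - 25*x^2 + 26*x + 120 = (x - 5)*(x - 3)*(x + 2)*(x + 4) = 0.
  ⇒ x = -4, -2, 3, 5

f''(x) = 4*x^3 - 6*x^2 - 50*x + 26
Second-derivative test at each critical point:
  f''(-4) = -126 < 0 → local maximum
  f''(-2) = 70 > 0 → local minimum
  f''(3) = -70 < 0 → local maximum
  f''(5) = 126 > 0 → local minimum

Critical points: x = -4 (local maximum); x = -2 (local minimum); x = 3 (local maximum); x = 5 (local minimum)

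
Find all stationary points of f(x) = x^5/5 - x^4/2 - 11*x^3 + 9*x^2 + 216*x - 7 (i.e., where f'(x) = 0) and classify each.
f'(x) = x^4 - 2*x^3 - 33*x^2 + 18*x + 216

Solve f'(x) = 0:
  Factor: x^4 - 2*x^3 - 33*x^2 + 18*x + 216 = (x - 6)*(x - 3)*(x + 3)*(x + 4) = 0.
  ⇒ x = -4, -3, 3, 6

f''(x) = 4*x^3 - 6*x^2 - 66*x + 18
Second-derivative test at each critical point:
  f''(-4) = -70 < 0 → local maximum
  f''(-3) = 54 > 0 → local minimum
  f''(3) = -126 < 0 → local maximum
  f''(6) = 270 > 0 → local minimum

Critical points: x = -4 (local maximum); x = -3 (local minimum); x = 3 (local maximum); x = 6 (local minimum)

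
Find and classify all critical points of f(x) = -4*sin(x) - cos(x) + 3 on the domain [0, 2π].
f'(x) = sin(x) - 4*cos(x)

Solve f'(x) = 0 on [0, 2π]:
  f'(x) = 0 ⇔ -4*cos(x) = -sin(x) ⇔ tan(x) = 4, i.e. x = arctan(4) + nπ; keep the solutions lying in [0, 2π].
  ⇒ x = atan(4) ≈ 1.3258, atan(4) + pi ≈ 4.4674

f''(x) = 4*sin(x) + cos(x)
Second-derivative test at each critical point:
  f''(1.3258) = 4.1231 > 0 → local minimum
  f''(4.4674) = -4.1231 < 0 → local maximum

Critical points: x = atan(4) ≈ 1.3258 (local minimum); x = atan(4) + pi ≈ 4.4674 (local maximum)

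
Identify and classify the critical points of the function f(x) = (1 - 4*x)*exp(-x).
f'(x) = (4*x - 5)*exp(-x)

Solve f'(x) = 0:
  f'(x) = (4*x - 5)·exp(-x) and exp(-x) > 0 for every x, so f'(x) = 0 ⇔ 4*x - 5 = 0.
  4*x - 5 = 0.
  ⇒ x = 5/4

f''(x) = (9 - 4*x)*exp(-x)
Second-derivative test at each critical point:
  f''(5/4) = 1.1460 > 0 → local minimum

Critical points: x = 5/4 (local minimum)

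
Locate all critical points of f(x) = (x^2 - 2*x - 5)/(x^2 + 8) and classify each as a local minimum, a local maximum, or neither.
f'(x) = 2*(x^2 + 13*x - 8)/(x^4 + 16*x^2 + 64)

Solve f'(x) = 0:
  f'(x) = 2*(x^2 + 13*x - 8)/(x^2 + 8)^2; the denominator is positive wherever f is defined, so f'(x) = 0 ⇔ 2*x^2 + 26*x - 16 = 0.
  Factor: 2*x^2 + 26*x - 16 = 2*(x^2 + 13*x - 8); x^2 + 13*x - 8 = 0 has no rational roots; quadratic formula: x = (-13 ± √201)/2.
  ⇒ x = -sqrt(201)/2 - 13/2 ≈ -13.5887, -13/2 + sqrt(201)/2 ≈ 0.5887

f''(x) = 2*(-2*x^3 - 39*x^2 + 48*x + 104)/(x^6 + 24*x^4 + 192*x^2 + 512)
Second-derivative test at each critical point:
  f''(-13.5887) = -0.0008 < 0 → local maximum
  f''(0.5887) = 0.4070 > 0 → local minimum

Critical points: x = -sqrt(201)/2 - 13/2 ≈ -13.5887 (local maximum); x = -13/2 + sqrt(201)/2 ≈ 0.5887 (local minimum)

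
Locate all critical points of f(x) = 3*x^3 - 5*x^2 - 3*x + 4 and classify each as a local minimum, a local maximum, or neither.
f'(x) = 9*x^2 - 10*x - 3

Solve f'(x) = 0:
  9*x^2 - 10*x - 3 = 0 has no rational roots; quadratic formula: x = (10 ± √208)/18.
  ⇒ x = 5/9 - 2*sqrt(13)/9 ≈ -0.2457, 5/9 + 2*sqrt(13)/9 ≈ 1.3568

f''(x) = 18*x - 10
Second-derivative test at each critical point:
  f''(-0.2457) = -14.4222 < 0 → local maximum
  f''(1.3568) = 14.4222 > 0 → local minimum

Critical points: x = 5/9 - 2*sqrt(13)/9 ≈ -0.2457 (local maximum); x = 5/9 + 2*sqrt(13)/9 ≈ 1.3568 (local minimum)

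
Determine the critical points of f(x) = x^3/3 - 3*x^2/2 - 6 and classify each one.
f'(x) = x*(x - 3)

Solve f'(x) = 0:
  Factor: x^2 - 3*x = x*(x - 3) = 0.
  ⇒ x = 0, 3

f''(x) = 2*x - 3
Second-derivative test at each critical point:
  f''(0) = -3 < 0 → local maximum
  f''(3) = 3 > 0 → local minimum

Critical points: x = 0 (local maximum); x = 3 (local minimum)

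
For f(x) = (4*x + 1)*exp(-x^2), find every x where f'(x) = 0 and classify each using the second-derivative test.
f'(x) = 2*(-x*(4*x + 1) + 2)*exp(-x^2)

Solve f'(x) = 0:
  f'(x) = (-8*x^2 - 2*x + 4)·exp(-x^2) and exp(-x^2) > 0 for every x, so f'(x) = 0 ⇔ -8*x^2 - 2*x + 4 = 0.
  Factor: -8*x^2 - 2*x + 4 = -2*(4*x^2 + x - 2); 4*x^2 + x - 2 = 0 has no rational roots; quadratic formula: x = (-1 ± √33)/8.
  ⇒ x = -sqrt(33)/8 - 1/8 ≈ -0.8431, -1/8 + sqrt(33)/8 ≈ 0.5931

f''(x) = 2*(2*x^2*(4*x + 1) - 12*x - 1)*exp(-x^2)
Second-derivative test at each critical point:
  f''(-0.8431) = 5.6442 > 0 → local minimum
  f''(0.5931) = -8.0822 < 0 → local maximum

Critical points: x = -sqrt(33)/8 - 1/8 ≈ -0.8431 (local minimum); x = -1/8 + sqrt(33)/8 ≈ 0.5931 (local maximum)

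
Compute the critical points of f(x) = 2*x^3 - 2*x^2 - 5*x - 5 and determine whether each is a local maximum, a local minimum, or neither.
f'(x) = 6*x^2 - 4*x - 5

Solve f'(x) = 0:
  6*x^2 - 4*x - 5 = 0 has no rational roots; quadratic formula: x = (4 ± √136)/12.
  ⇒ x = 1/3 - sqrt(34)/6 ≈ -0.6385, 1/3 + sqrt(34)/6 ≈ 1.3052

f''(x) = 12*x - 4
Second-derivative test at each critical point:
  f''(-0.6385) = -11.6619 < 0 → local maximum
  f''(1.3052) = 11.6619 > 0 → local minimum

Critical points: x = 1/3 - sqrt(34)/6 ≈ -0.6385 (local maximum); x = 1/3 + sqrt(34)/6 ≈ 1.3052 (local minimum)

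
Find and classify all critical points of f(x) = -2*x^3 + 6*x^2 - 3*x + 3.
f'(x) = -6*x^2 + 12*x - 3

Solve f'(x) = 0:
  Factor: -6*x^2 + 12*x - 3 = -3*(2*x^2 - 4*x + 1); 2*x^2 - 4*x + 1 = 0 has no rational roots; quadratic formula: x = (4 ± √8)/4.
  ⇒ x = 1 - sqrt(2)/2 ≈ 0.2929, sqrt(2)/2 + 1 ≈ 1.7071

f''(x) = 12 - 12*x
Second-derivative test at each critical point:
  f''(0.2929) = 8.4853 > 0 → local minimum
  f''(1.7071) = -8.4853 < 0 → local maximum

Critical points: x = 1 - sqrt(2)/2 ≈ 0.2929 (local minimum); x = sqrt(2)/2 + 1 ≈ 1.7071 (local maximum)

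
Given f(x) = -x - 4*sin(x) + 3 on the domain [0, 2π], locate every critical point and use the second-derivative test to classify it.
f'(x) = -4*cos(x) - 1

Solve f'(x) = 0 on [0, 2π]:
  f'(x) = 0 ⇔ cos(x) = -1/4, i.e. x = ±arccos(-1/4) + 2nπ; keep the solutions lying in [0, 2π].
  ⇒ x = acos(-1/4) ≈ 1.8235, -acos(-1/4) + 2*pi ≈ 4.4597

f''(x) = 4*sin(x)
Second-derivative test at each critical point:
  f''(1.8235) = 3.8730 > 0 → local minimum
  f''(4.4597) = -3.8730 < 0 → local maximum

Critical points: x = acos(-1/4) ≈ 1.8235 (local minimum); x = -acos(-1/4) + 2*pi ≈ 4.4597 (local maximum)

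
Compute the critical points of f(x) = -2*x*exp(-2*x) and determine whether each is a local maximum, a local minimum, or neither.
f'(x) = 2*(2*x - 1)*exp(-2*x)

Solve f'(x) = 0:
  f'(x) = (4*x - 2)·exp(-2*x) and exp(-2*x) > 0 for every x, so f'(x) = 0 ⇔ 4*x - 2 = 0.
  Factor: 4*x - 2 = 2*(2*x - 1) = 0.
  ⇒ x = 1/2

f''(x) = 8*(1 - x)*exp(-2*x)
Second-derivative test at each critical point:
  f''(1/2) = 1.4715 > 0 → local minimum

Critical points: x = 1/2 (local minimum)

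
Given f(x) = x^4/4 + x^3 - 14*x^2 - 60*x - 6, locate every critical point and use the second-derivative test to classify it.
f'(x) = x^3 + 3*x^2 - 28*x - 60

Solve f'(x) = 0:
  Factor: x^3 + 3*x^2 - 28*x - 60 = (x - 5)*(x + 2)*(x + 6) = 0.
  ⇒ x = -6, -2, 5

f''(x) = 3*x^2 + 6*x - 28
Second-derivative test at each critical point:
  f''(-6) = 44 > 0 → local minimum
  f''(-2) = -28 < 0 → local maximum
  f''(5) = 77 > 0 → local minimum

Critical points: x = -6 (local minimum); x = -2 (local maximum); x = 5 (local minimum)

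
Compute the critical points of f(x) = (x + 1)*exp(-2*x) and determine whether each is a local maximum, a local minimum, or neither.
f'(x) = (-2*x - 1)*exp(-2*x)

Solve f'(x) = 0:
  f'(x) = (-2*x - 1)·exp(-2*x) and exp(-2*x) > 0 for every x, so f'(x) = 0 ⇔ -2*x - 1 = 0.
  -2*x - 1 = 0.
  ⇒ x = -1/2

f''(x) = 4*x*exp(-2*x)
Second-derivative test at each critical point:
  f''(-1/2) = -5.4366 < 0 → local maximum

Critical points: x = -1/2 (local maximum)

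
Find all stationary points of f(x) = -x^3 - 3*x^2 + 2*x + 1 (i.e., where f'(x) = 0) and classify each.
f'(x) = -3*x^2 - 6*x + 2

Solve f'(x) = 0:
  3*x^2 + 6*x - 2 = 0 has no rational roots; quadratic formula: x = (-6 ± √60)/6.
  ⇒ x = -sqrt(15)/3 - 1 ≈ -2.2910, -1 + sqrt(15)/3 ≈ 0.2910

f''(x) = -6*x - 6
Second-derivative test at each critical point:
  f''(-2.2910) = 7.7460 > 0 → local minimum
  f''(0.2910) = -7.7460 < 0 → local maximum

Critical points: x = -sqrt(15)/3 - 1 ≈ -2.2910 (local minimum); x = -1 + sqrt(15)/3 ≈ 0.2910 (local maximum)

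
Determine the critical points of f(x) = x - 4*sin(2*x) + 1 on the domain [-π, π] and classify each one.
f'(x) = 1 - 8*cos(2*x)

Solve f'(x) = 0 on [-π, π]:
  f'(x) = 0 ⇔ cos(2*x) = 1/8, i.e. 2*x = ±arccos(1/8) + 2nπ; keep the solutions lying in [-π, π].
  ⇒ x = -pi + acos(1/8)/2 ≈ -2.4189, -acos(1/8)/2 ≈ -0.7227, acos(1/8)/2 ≈ 0.7227, pi - acos(1/8)/2 ≈ 2.4189

f''(x) = 16*sin(2*x)
Second-derivative test at each critical point:
  f''(-2.4189) = 15.8745 > 0 → local minimum
  f''(-0.7227) = -15.8745 < 0 → local maximum
  f''(0.7227) = 15.8745 > 0 → local minimum
  f''(2.4189) = -15.8745 < 0 → local maximum

Critical points: x = -pi + acos(1/8)/2 ≈ -2.4189 (local minimum); x = -acos(1/8)/2 ≈ -0.7227 (local maximum); x = acos(1/8)/2 ≈ 0.7227 (local minimum); x = pi - acos(1/8)/2 ≈ 2.4189 (local maximum)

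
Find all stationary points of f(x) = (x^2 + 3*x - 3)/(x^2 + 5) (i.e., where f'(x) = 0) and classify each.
f'(x) = (-3*x^2 + 16*x + 15)/(x^4 + 10*x^2 + 25)

Solve f'(x) = 0:
  f'(x) = -(3*x^2 - 16*x - 15)/(x^2 + 5)^2; the denominator is positive wherever f is defined, so f'(x) = 0 ⇔ -3*x^2 + 16*x + 15 = 0.
  3*x^2 - 16*x - 15 = 0 has no rational roots; quadratic formula: x = (16 ± √436)/6.
  ⇒ x = 8/3 - sqrt(109)/3 ≈ -0.8134, 8/3 + sqrt(109)/3 ≈ 6.1468

f''(x) = 2*(3*x^3 - 24*x^2 - 45*x + 40)/(x^6 + 15*x^4 + 75*x^2 + 125)
Second-derivative test at each critical point:
  f''(-0.8134) = 0.6514 > 0 → local minimum
  f''(6.1468) = -0.0114 < 0 → local maximum

Critical points: x = 8/3 - sqrt(109)/3 ≈ -0.8134 (local minimum); x = 8/3 + sqrt(109)/3 ≈ 6.1468 (local maximum)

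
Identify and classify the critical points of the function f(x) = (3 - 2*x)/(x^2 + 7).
f'(x) = 2*(x^2 - 3*x - 7)/(x^4 + 14*x^2 + 49)

Solve f'(x) = 0:
  f'(x) = 2*(x^2 - 3*x - 7)/(x^2 + 7)^2; the denominator is positive wherever f is defined, so f'(x) = 0 ⇔ 2*x^2 - 6*x - 14 = 0.
  Factor: 2*x^2 - 6*x - 14 = 2*(x^2 - 3*x - 7); x^2 - 3*x - 7 = 0 has no rational roots; quadratic formula: x = (3 ± √37)/2.
  ⇒ x = 3/2 - sqrt(37)/2 ≈ -1.5414, 3/2 + sqrt(37)/2 ≈ 4.5414

f''(x) = 2*(4*x^2*(3 - 2*x) + 3*(2*x - 1)*(x^2 + 7))/(x^2 + 7)^3
Second-derivative test at each critical point:
  f''(-1.5414) = -0.1384 < 0 → local maximum
  f''(4.5414) = 0.0159 > 0 → local minimum

Critical points: x = 3/2 - sqrt(37)/2 ≈ -1.5414 (local maximum); x = 3/2 + sqrt(37)/2 ≈ 4.5414 (local minimum)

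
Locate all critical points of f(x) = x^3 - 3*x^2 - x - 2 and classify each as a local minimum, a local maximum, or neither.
f'(x) = 3*x^2 - 6*x - 1

Solve f'(x) = 0:
  3*x^2 - 6*x - 1 = 0 has no rational roots; quadratic formula: x = (6 ± √48)/6.
  ⇒ x = 1 - 2*sqrt(3)/3 ≈ -0.1547, 1 + 2*sqrt(3)/3 ≈ 2.1547

f''(x) = 6*x - 6
Second-derivative test at each critical point:
  f''(-0.1547) = -6.9282 < 0 → local maximum
  f''(2.1547) = 6.9282 > 0 → local minimum

Critical points: x = 1 - 2*sqrt(3)/3 ≈ -0.1547 (local maximum); x = 1 + 2*sqrt(3)/3 ≈ 2.1547 (local minimum)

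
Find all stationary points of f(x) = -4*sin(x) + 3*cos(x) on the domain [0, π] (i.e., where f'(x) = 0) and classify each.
f'(x) = -3*sin(x) - 4*cos(x)

Solve f'(x) = 0 on [0, π]:
  f'(x) = 0 ⇔ -4*cos(x) = 3*sin(x) ⇔ tan(x) = -4/3, i.e. x = arctan(-4/3) + nπ; keep the solutions lying in [0, π].
  ⇒ x = pi - atan(4/3) ≈ 2.2143

f''(x) = 4*sin(x) - 3*cos(x)
Second-derivative test at each critical point:
  f''(2.2143) = 5 > 0 → local minimum

Critical points: x = pi - atan(4/3) ≈ 2.2143 (local minimum)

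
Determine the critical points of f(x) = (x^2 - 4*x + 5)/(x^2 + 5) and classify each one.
f'(x) = 4*(x^2 - 5)/(x^4 + 10*x^2 + 25)

Solve f'(x) = 0:
  f'(x) = 4*(x^2 - 5)/(x^2 + 5)^2; the denominator is positive wherever f is defined, so f'(x) = 0 ⇔ 4*x^2 - 20 = 0.
  Factor: 4*x^2 - 20 = 4*(x^2 - 5); x^2 - 5 = 0 has no rational roots; quadratic formula: x = (0 ± √20)/2.
  ⇒ x = -sqrt(5) ≈ -2.2361, sqrt(5) ≈ 2.2361

f''(x) = 8*x*(15 - x^2)/(x^6 + 15*x^4 + 75*x^2 + 125)
Second-derivative test at each critical point:
  f''(-2.2361) = -0.1789 < 0 → local maximum
  f''(2.2361) = 0.1789 > 0 → local minimum

Critical points: x = -sqrt(5) ≈ -2.2361 (local maximum); x = sqrt(5) ≈ 2.2361 (local minimum)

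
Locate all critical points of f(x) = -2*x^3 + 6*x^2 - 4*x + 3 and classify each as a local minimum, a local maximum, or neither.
f'(x) = -6*x^2 + 12*x - 4

Solve f'(x) = 0:
  Factor: -6*x^2 + 12*x - 4 = -2*(3*x^2 - 6*x + 2); 3*x^2 - 6*x + 2 = 0 has no rational roots; quadratic formula: x = (6 ± √12)/6.
  ⇒ x = 1 - sqrt(3)/3 ≈ 0.4226, sqrt(3)/3 + 1 ≈ 1.5774

f''(x) = 12 - 12*x
Second-derivative test at each critical point:
  f''(0.4226) = 6.9282 > 0 → local minimum
  f''(1.5774) = -6.9282 < 0 → local maximum

Critical points: x = 1 - sqrt(3)/3 ≈ 0.4226 (local minimum); x = sqrt(3)/3 + 1 ≈ 1.5774 (local maximum)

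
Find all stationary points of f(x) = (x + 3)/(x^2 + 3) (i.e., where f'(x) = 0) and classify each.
f'(x) = (x^2 - 2*x*(x + 3) + 3)/(x^2 + 3)^2

Solve f'(x) = 0:
  f'(x) = -(x^2 + 6*x - 3)/(x^2 + 3)^2; the denominator is positive wherever f is defined, so f'(x) = 0 ⇔ -x^2 - 6*x + 3 = 0.
  x^2 + 6*x - 3 = 0 has no rational roots; quadratic formula: x = (-6 ± √48)/2.
  ⇒ x = -2*sqrt(3) - 3 ≈ -6.4641, -3 + 2*sqrt(3) ≈ 0.4641

f''(x) = 2*(4*x^2*(x + 3) - 3*(x + 1)*(x^2 + 3))/(x^2 + 3)^3
Second-derivative test at each critical point:
  f''(-6.4641) = 0.0035 > 0 → local minimum
  f''(0.4641) = -0.6701 < 0 → local maximum

Critical points: x = -2*sqrt(3) - 3 ≈ -6.4641 (local minimum); x = -3 + 2*sqrt(3) ≈ 0.4641 (local maximum)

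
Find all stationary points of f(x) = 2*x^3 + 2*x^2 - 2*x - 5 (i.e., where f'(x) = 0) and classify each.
f'(x) = 6*x^2 + 4*x - 2

Solve f'(x) = 0:
  Factor: 6*x^2 + 4*x - 2 = 2*(x + 1)*(3*x - 1) = 0.
  ⇒ x = -1, 1/3

f''(x) = 12*x + 4
Second-derivative test at each critical point:
  f''(-1) = -8 < 0 → local maximum
  f''(1/3) = 8 > 0 → local minimum

Critical points: x = -1 (local maximum); x = 1/3 (local minimum)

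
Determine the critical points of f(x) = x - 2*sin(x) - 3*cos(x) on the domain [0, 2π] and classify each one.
f'(x) = 3*sin(x) - 2*cos(x) + 1

Solve f'(x) = 0 on [0, 2π]:
  f'(x) = 0 ⇔ 3*sin(x) - 2*cos(x) = -1. Write the left side as R·cos(x + φ) with R = √((-2)² + (-3)²) = sqrt(13), cos φ = -2*sqrt(13)/13, sin φ = -3*sqrt(13)/13; then cos(x + φ) = -sqrt(13)/13. Solve for x and keep the solutions lying in [0, 2π].
  ⇒ x = atan((-3 + 4*sqrt(3))/(2 + 6*sqrt(3))) ≈ 0.3070, atan((-4*sqrt(3) - 3)/(2 - 6*sqrt(3))) + pi ≈ 4.0106

f''(x) = 2*sin(x) + 3*cos(x)
Second-derivative test at each critical point:
  f''(0.3070) = 3.4641 > 0 → local minimum
  f''(4.0106) = -3.4641 < 0 → local maximum

Critical points: x = atan((-3 + 4*sqrt(3))/(2 + 6*sqrt(3))) ≈ 0.3070 (local minimum); x = atan((-4*sqrt(3) - 3)/(2 - 6*sqrt(3))) + pi ≈ 4.0106 (local maximum)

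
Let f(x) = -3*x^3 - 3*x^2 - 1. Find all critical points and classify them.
f'(x) = 3*x*(-3*x - 2)

Solve f'(x) = 0:
  Factor: -9*x^2 - 6*x = -3*x*(3*x + 2) = 0.
  ⇒ x = -2/3, 0

f''(x) = -18*x - 6
Second-derivative test at each critical point:
  f''(-2/3) = 6 > 0 → local minimum
  f''(0) = -6 < 0 → local maximum

Critical points: x = -2/3 (local minimum); x = 0 (local maximum)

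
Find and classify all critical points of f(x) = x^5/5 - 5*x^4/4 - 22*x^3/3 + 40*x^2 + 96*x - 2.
f'(x) = x^4 - 5*x^3 - 22*x^2 + 80*x + 96

Solve f'(x) = 0:
  Factor: x^4 - 5*x^3 - 22*x^2 + 80*x + 96 = (x - 6)*(x - 4)*(x + 1)*(x + 4) = 0.
  ⇒ x = -4, -1, 4, 6

f''(x) = 4*x^3 - 15*x^2 - 44*x + 80
Second-derivative test at each critical point:
  f''(-4) = -240 < 0 → local maximum
  f''(-1) = 105 > 0 → local minimum
  f''(4) = -80 < 0 → local maximum
  f''(6) = 140 > 0 → local minimum

Critical points: x = -4 (local maximum); x = -1 (local minimum); x = 4 (local maximum); x = 6 (local minimum)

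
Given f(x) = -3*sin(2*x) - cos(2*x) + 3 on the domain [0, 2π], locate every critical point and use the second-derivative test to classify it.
f'(x) = 2*sin(2*x) - 6*cos(2*x)

Solve f'(x) = 0 on [0, 2π]:
  f'(x) = 0 ⇔ -3*cos(2*x) = -sin(2*x) ⇔ tan(2*x) = 3, i.e. 2*x = arctan(3) + nπ; keep the solutions lying in [0, 2π].
  ⇒ x = atan(3)/2 ≈ 0.6245, atan(3)/2 + pi/2 ≈ 2.1953, atan(3)/2 + pi ≈ 3.7661, atan(3)/2 + 3*pi/2 ≈ 5.3369

f''(x) = 12*sin(2*x) + 4*cos(2*x)
Second-derivative test at each critical point:
  f''(0.6245) = 12.6491 > 0 → local minimum
  f''(2.1953) = -12.6491 < 0 → local maximum
  f''(3.7661) = 12.6491 > 0 → local minimum
  f''(5.3369) = -12.6491 < 0 → local maximum

Critical points: x = atan(3)/2 ≈ 0.6245 (local minimum); x = atan(3)/2 + pi/2 ≈ 2.1953 (local maximum); x = atan(3)/2 + pi ≈ 3.7661 (local minimum); x = atan(3)/2 + 3*pi/2 ≈ 5.3369 (local maximum)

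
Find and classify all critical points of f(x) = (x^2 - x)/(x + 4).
f'(x) = (x^2 + 8*x - 4)/(x^2 + 8*x + 16)

Solve f'(x) = 0:
  f'(x) = (x^2 + 8*x - 4)/(x + 4)^2; the denominator is positive wherever f is defined, so f'(x) = 0 ⇔ x^2 + 8*x - 4 = 0.
  x^2 + 8*x - 4 = 0 has no rational roots; quadratic formula: x = (-8 ± √80)/2.
  ⇒ x = -2*sqrt(5) - 4 ≈ -8.4721, -4 + 2*sqrt(5) ≈ 0.4721

f''(x) = 40/(x^3 + 12*x^2 + 48*x + 64)
Second-derivative test at each critical point:
  f''(-8.4721) = -0.4472 < 0 → local maximum
  f''(0.4721) = 0.4472 > 0 → local minimum

Critical points: x = -2*sqrt(5) - 4 ≈ -8.4721 (local maximum); x = -4 + 2*sqrt(5) ≈ 0.4721 (local minimum)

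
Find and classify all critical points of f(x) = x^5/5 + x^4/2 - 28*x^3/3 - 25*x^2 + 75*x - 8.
f'(x) = x^4 + 2*x^3 - 28*x^2 - 50*x + 75

Solve f'(x) = 0:
  Factor: x^4 + 2*x^3 - 28*x^2 - 50*x + 75 = (x - 5)*(x - 1)*(x + 3)*(x + 5) = 0.
  ⇒ x = -5, -3, 1, 5

f''(x) = 4*x^3 + 6*x^2 - 56*x - 50
Second-derivative test at each critical point:
  f''(-5) = -120 < 0 → local maximum
  f''(-3) = 64 > 0 → local minimum
  f''(1) = -96 < 0 → local maximum
  f''(5) = 320 > 0 → local minimum

Critical points: x = -5 (local maximum); x = -3 (local minimum); x = 1 (local maximum); x = 5 (local minimum)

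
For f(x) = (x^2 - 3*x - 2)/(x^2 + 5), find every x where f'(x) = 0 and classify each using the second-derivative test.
f'(x) = (3*x^2 + 14*x - 15)/(x^4 + 10*x^2 + 25)

Solve f'(x) = 0:
  f'(x) = (3*x^2 + 14*x - 15)/(x^2 + 5)^2; the denominator is positive wherever f is defined, so f'(x) = 0 ⇔ 3*x^2 + 14*x - 15 = 0.
  3*x^2 + 14*x - 15 = 0 has no rational roots; quadratic formula: x = (-14 ± √376)/6.
  ⇒ x = -sqrt(94)/3 - 7/3 ≈ -5.5651, -7/3 + sqrt(94)/3 ≈ 0.8985

f''(x) = 2*(-3*x^3 - 21*x^2 + 45*x + 35)/(x^6 + 15*x^4 + 75*x^2 + 125)
Second-derivative test at each critical point:
  f''(-5.5651) = -0.0150 < 0 → local maximum
  f''(0.8985) = 0.5750 > 0 → local minimum

Critical points: x = -sqrt(94)/3 - 7/3 ≈ -5.5651 (local maximum); x = -7/3 + sqrt(94)/3 ≈ 0.8985 (local minimum)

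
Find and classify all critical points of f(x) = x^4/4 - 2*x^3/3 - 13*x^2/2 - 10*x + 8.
f'(x) = x^3 - 2*x^2 - 13*x - 10

Solve f'(x) = 0:
  Factor: x^3 - 2*x^2 - 13*x - 10 = (x - 5)*(x + 1)*(x + 2) = 0.
  ⇒ x = -2, -1, 5

f''(x) = 3*x^2 - 4*x - 13
Second-derivative test at each critical point:
  f''(-2) = 7 > 0 → local minimum
  f''(-1) = -6 < 0 → local maximum
  f''(5) = 42 > 0 → local minimum

Critical points: x = -2 (local minimum); x = -1 (local maximum); x = 5 (local minimum)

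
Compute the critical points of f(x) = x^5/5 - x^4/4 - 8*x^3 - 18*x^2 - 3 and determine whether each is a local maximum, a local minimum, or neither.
f'(x) = x*(x^3 - x^2 - 24*x - 36)

Solve f'(x) = 0:
  Factor: x^4 - x^3 - 24*x^2 - 36*x = x*(x - 6)*(x + 2)*(x + 3) = 0.
  ⇒ x = -3, -2, 0, 6

f''(x) = 4*x^3 - 3*x^2 - 48*x - 36
Second-derivative test at each critical point:
  f''(-3) = -27 < 0 → local maximum
  f''(-2) = 16 > 0 → local minimum
  f''(0) = -36 < 0 → local maximum
  f''(6) = 432 > 0 → local minimum

Critical points: x = -3 (local maximum); x = -2 (local minimum); x = 0 (local maximum); x = 6 (local minimum)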